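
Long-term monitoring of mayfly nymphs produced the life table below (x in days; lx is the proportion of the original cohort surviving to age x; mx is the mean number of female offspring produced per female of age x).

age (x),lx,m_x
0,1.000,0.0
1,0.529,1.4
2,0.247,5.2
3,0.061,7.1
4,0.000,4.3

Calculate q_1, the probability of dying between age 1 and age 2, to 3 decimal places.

q_1 = (l_1 − l_2) / l_1 = (0.529 − 0.247) / 0.529
     = 0.282 / 0.529 = 0.533081… → 0.533

0.533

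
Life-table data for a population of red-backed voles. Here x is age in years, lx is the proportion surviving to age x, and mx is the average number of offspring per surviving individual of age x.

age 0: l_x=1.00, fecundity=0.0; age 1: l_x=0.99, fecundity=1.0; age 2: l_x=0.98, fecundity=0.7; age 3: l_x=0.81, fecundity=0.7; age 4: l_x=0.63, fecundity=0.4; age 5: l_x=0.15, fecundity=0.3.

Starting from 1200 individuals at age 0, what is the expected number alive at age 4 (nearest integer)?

Expected survivors = N0 · l_4 = 1200 × 0.63 = 756 → 756

756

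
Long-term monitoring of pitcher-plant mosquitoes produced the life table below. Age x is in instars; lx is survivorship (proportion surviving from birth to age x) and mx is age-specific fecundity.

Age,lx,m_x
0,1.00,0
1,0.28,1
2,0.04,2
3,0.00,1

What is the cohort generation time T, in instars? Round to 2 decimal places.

lx·mx: 0, 0.28, 0.08, 0 → R0 = 0.36
x·lx·mx: 0, 0.28, 0.16, 0 → Σ = 0.44
T = 0.44 / 0.36 = 1.222222… → 1.22

1.22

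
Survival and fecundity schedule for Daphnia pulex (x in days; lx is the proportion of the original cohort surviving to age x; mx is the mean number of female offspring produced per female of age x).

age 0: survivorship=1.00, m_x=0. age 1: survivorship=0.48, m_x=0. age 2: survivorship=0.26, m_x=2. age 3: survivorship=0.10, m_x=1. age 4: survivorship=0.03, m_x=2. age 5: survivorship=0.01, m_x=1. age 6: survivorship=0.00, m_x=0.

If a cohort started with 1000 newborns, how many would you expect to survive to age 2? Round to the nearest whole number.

260

Expected survivors = N0 · l_2 = 1000 × 0.26 = 260 → 260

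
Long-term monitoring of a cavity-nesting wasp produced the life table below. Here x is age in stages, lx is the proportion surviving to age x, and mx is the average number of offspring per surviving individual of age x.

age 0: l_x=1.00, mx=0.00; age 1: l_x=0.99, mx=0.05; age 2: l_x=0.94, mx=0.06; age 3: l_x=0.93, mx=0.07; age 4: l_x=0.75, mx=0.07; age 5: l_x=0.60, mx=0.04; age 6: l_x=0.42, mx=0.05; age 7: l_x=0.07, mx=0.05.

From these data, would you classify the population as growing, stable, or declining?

R0 = Σ lx·mx = 0 + 0.0495 + 0.0564 + 0.0651 + 0.0525 + 0.024 + 0.021 + 0.0035 = 0.272
R0 < 1, so the population is declining.

declining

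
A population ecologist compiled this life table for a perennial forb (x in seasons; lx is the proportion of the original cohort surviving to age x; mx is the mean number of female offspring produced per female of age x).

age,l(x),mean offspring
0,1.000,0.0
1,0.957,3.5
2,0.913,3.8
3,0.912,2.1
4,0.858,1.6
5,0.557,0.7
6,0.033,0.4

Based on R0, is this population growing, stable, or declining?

growing

R0 = Σ lx·mx = 0 + 3.3495 + 3.4694 + 1.9152 + 1.3728 + 0.3899 + 0.0132 = 10.51
R0 > 1, so the population is growing.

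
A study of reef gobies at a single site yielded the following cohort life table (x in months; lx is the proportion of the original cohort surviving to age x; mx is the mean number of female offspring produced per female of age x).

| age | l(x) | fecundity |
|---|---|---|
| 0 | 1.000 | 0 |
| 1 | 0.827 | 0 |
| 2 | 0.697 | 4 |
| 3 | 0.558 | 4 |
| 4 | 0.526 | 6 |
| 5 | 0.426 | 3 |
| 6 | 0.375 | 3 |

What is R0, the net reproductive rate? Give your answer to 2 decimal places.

10.58

lx·mx by age: 0, 0, 2.788, 2.232, 3.156, 1.278, 1.125
R0 = Σ lx·mx = 10.579 → 10.58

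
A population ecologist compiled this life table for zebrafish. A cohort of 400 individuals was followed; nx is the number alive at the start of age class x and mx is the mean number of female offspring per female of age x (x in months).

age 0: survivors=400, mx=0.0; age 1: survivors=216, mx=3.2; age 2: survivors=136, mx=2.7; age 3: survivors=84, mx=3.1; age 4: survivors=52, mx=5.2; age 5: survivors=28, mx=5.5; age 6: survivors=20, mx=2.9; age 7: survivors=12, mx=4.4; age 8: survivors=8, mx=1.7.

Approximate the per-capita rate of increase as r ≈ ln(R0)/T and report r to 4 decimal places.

0.5891

lx = nx/n0 = nx/400: 1, 0.54, 0.34, 0.21, 0.13, 0.07, 0.05, 0.03, 0.02
R0 = Σ lx·mx = 0 + 1.728 + 0.918 + 0.651 + 0.676 + 0.385 + 0.145 + 0.132 + 0.034 = 4.669
Σ x·lx·mx = 12.212; T = 12.212/4.669 = 2.61555…
r ≈ ln(R0)/T = ln(4.669)/2.61555… = 0.589148… → 0.5891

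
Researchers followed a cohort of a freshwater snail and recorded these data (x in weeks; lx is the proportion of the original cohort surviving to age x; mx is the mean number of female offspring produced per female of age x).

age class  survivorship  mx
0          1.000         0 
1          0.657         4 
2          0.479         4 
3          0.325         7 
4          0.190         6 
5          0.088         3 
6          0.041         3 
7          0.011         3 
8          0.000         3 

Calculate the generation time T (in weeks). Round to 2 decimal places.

2.40

lx·mx: 0, 2.628, 1.916, 2.275, 1.14, 0.264, 0.123, 0.033, 0 → R0 = 8.379
x·lx·mx: 0, 2.628, 3.832, 6.825, 4.56, 1.32, 0.738, 0.231, 0 → Σ = 20.134
T = 20.134 / 8.379 = 2.402912… → 2.40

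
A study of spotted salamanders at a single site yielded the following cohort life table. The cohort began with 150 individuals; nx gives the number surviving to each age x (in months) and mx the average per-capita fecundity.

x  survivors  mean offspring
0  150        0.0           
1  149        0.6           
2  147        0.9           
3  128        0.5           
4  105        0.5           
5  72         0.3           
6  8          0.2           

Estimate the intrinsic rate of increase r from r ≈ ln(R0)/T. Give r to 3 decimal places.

lx = nx/n0 = nx/150: 1, 0.99333…, 0.98, 0.85333…, 0.7, 0.48, 0.05333…
R0 = Σ lx·mx = 0 + 0.596… + 0.882 + 0.42667… + 0.35 + 0.144 + 0.01067… = 2.409333…
Σ x·lx·mx = 5.824…; T = 5.824…/2.409333… = 2.41727…
r ≈ ln(R0)/T = ln(2.409333…)/2.41727… = 0.36378… → 0.364

0.364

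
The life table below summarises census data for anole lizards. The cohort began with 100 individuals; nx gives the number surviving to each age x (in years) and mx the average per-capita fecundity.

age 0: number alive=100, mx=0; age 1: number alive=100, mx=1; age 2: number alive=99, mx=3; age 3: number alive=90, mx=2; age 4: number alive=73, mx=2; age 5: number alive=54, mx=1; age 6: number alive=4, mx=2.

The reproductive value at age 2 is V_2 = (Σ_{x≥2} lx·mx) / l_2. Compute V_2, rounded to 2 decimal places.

lx = nx/n0 = nx/100: 1, 1, 0.99, 0.9, 0.73, 0.54, 0.04
lx·mx for x ≥ 2: 2.97, 1.8, 1.46, 0.54, 0.08 → sum = 6.85
V_2 = 6.85 / l_2 = 6.85 / 0.99 = 6.919192… → 6.92

6.92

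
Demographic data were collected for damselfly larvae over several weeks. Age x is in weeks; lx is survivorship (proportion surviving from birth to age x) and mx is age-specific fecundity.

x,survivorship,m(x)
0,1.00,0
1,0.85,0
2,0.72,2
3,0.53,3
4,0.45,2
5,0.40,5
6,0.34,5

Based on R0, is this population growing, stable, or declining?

growing

R0 = Σ lx·mx = 0 + 0 + 1.44 + 1.59 + 0.9 + 2 + 1.7 = 7.63
R0 > 1, so the population is growing.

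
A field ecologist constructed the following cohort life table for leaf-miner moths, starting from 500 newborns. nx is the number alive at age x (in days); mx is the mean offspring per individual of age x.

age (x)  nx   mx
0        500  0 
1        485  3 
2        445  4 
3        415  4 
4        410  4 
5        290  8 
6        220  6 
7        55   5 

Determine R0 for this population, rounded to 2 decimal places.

lx = nx/n0 = nx/500: 1, 0.97, 0.89, 0.83, 0.82, 0.58, 0.44, 0.11
lx·mx by age: 0, 2.91, 3.56, 3.32, 3.28, 4.64, 2.64, 0.55
R0 = Σ lx·mx = 20.9 → 20.90

20.90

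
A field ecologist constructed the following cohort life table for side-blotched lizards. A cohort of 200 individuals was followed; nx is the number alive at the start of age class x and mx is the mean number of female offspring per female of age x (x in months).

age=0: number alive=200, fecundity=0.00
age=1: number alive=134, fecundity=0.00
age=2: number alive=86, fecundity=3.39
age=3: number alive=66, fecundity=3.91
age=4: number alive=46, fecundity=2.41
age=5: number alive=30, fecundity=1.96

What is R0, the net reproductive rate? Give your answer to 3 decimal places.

lx = nx/n0 = nx/200: 1, 0.67, 0.43, 0.33, 0.23, 0.15
lx·mx by age: 0, 0, 1.4577, 1.2903, 0.5543, 0.294
R0 = Σ lx·mx = 3.5963 → 3.596

3.596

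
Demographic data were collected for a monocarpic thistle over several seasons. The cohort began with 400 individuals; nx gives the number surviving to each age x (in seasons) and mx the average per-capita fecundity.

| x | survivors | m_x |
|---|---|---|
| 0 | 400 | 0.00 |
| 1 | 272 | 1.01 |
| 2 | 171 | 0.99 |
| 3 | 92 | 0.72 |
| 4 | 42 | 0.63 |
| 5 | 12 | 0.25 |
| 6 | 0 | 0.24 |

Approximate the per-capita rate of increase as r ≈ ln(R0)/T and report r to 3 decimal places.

lx = nx/n0 = nx/400: 1, 0.68, 0.4275, 0.23, 0.105, 0.03, 0
R0 = Σ lx·mx = 0 + 0.6868 + 0.42323… + 0.1656 + 0.06615 + 0.0075 + 0 = 1.349275
Σ x·lx·mx = 2.33215; T = 2.33215/1.349275 = 1.72845…
r ≈ ln(R0)/T = ln(1.349275)/1.72845… = 0.17332… → 0.173

0.173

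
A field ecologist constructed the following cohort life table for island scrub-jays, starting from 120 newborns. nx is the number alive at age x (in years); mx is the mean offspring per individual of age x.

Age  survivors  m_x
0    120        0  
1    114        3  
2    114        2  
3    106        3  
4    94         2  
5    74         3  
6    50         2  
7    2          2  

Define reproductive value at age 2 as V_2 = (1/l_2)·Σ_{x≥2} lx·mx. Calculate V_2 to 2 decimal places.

9.30

lx = nx/n0 = nx/120: 1, 0.95, 0.95, 0.88333…, 0.78333…, 0.61667…, 0.41667…, 0.01667…
lx·mx for x ≥ 2: 1.9, 2.65…, 1.566667…, 1.85…, 0.833333…, 0.033333… → sum = 8.833333…
V_2 = 8.833333… / l_2 = 8.833333… / 0.95 = 9.298246… → 9.30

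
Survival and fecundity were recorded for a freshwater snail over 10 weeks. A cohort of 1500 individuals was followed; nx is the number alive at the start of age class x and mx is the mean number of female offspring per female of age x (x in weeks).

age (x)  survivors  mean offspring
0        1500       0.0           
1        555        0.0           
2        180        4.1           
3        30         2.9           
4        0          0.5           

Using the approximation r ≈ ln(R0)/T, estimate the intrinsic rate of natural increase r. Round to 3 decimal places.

lx = nx/n0 = nx/1500: 1, 0.37, 0.12, 0.02, 0
R0 = Σ lx·mx = 0 + 0 + 0.492 + 0.058 + 0 = 0.55
Σ x·lx·mx = 1.158; T = 1.158/0.55 = 2.10545…
r ≈ ln(R0)/T = ln(0.55)/2.10545… = -0.28395… → -0.284

-0.284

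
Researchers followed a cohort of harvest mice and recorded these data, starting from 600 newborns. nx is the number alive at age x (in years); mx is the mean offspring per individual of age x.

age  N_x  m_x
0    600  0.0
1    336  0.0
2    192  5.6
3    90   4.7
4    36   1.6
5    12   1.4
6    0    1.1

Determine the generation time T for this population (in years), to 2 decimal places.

lx = nx/n0 = nx/600: 1, 0.56, 0.32, 0.15, 0.06, 0.02, 0
lx·mx: 0, 0, 1.792, 0.705, 0.096, 0.028, 0 → R0 = 2.621
x·lx·mx: 0, 0, 3.584, 2.115, 0.384, 0.14, 0 → Σ = 6.223
T = 6.223 / 2.621 = 2.374285… → 2.37

2.37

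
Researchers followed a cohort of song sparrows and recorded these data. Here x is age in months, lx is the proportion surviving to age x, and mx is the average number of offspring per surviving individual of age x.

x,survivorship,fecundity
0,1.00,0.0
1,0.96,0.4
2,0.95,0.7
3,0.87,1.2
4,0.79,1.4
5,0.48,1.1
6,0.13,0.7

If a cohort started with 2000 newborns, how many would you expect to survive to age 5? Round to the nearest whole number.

960

Expected survivors = N0 · l_5 = 2000 × 0.48 = 960 → 960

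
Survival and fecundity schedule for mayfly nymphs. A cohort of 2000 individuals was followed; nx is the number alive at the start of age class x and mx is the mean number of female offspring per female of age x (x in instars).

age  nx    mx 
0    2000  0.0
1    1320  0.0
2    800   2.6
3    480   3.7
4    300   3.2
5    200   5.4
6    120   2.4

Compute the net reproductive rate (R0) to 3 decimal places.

lx = nx/n0 = nx/2000: 1, 0.66, 0.4, 0.24, 0.15, 0.1, 0.06
lx·mx by age: 0, 0, 1.04, 0.888, 0.48, 0.54, 0.144
R0 = Σ lx·mx = 3.092 → 3.092

3.092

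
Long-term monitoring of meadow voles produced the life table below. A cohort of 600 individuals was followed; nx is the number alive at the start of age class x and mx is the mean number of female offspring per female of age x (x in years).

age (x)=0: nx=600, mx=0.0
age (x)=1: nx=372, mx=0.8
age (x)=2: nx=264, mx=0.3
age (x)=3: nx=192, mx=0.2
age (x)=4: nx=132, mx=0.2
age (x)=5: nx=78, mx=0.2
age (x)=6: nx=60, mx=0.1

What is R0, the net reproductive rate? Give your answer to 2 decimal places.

lx = nx/n0 = nx/600: 1, 0.62, 0.44, 0.32, 0.22, 0.13, 0.1
lx·mx by age: 0, 0.496, 0.132, 0.064, 0.044, 0.026, 0.01
R0 = Σ lx·mx = 0.772 → 0.77

0.77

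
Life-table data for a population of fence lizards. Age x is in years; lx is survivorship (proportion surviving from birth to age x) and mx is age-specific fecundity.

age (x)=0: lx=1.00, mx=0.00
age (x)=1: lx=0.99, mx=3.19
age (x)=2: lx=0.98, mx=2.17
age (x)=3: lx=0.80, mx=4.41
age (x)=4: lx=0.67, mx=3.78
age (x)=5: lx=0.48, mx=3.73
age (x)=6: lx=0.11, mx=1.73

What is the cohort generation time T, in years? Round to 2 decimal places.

lx·mx: 0, 3.1581, 2.1266, 3.528, 2.5326, 1.7904, 0.1903 → R0 = 13.326
x·lx·mx: 0, 3.1581, 4.2532, 10.584, 10.1304, 8.952, 1.1418 → Σ = 38.2195
T = 38.2195 / 13.326 = 2.86804… → 2.87

2.87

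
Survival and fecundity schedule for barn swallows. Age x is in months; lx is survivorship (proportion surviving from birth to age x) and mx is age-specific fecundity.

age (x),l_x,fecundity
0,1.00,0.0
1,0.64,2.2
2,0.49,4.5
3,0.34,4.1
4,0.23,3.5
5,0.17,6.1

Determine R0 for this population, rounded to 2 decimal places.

lx·mx by age: 0, 1.408, 2.205, 1.394, 0.805, 1.037
R0 = Σ lx·mx = 6.849 → 6.85

6.85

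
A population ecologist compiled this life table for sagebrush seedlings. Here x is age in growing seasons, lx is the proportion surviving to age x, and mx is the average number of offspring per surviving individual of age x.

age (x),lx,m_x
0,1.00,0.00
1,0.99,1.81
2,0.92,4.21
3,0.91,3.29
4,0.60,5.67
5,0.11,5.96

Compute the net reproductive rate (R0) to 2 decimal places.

12.72

lx·mx by age: 0, 1.7919, 3.8732, 2.9939, 3.402, 0.6556
R0 = Σ lx·mx = 12.7166 → 12.72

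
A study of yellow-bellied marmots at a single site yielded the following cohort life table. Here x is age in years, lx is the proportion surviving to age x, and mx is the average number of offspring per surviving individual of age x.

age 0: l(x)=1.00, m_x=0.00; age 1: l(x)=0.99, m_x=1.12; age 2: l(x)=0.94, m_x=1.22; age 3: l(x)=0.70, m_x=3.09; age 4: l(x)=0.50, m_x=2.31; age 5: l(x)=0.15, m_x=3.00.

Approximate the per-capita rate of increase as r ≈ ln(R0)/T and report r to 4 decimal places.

R0 = Σ lx·mx = 0 + 1.1088 + 1.1468 + 2.163 + 1.155 + 0.45 = 6.0236
Σ x·lx·mx = 16.7614; T = 16.7614/6.0236 = 2.78262…
r ≈ ln(R0)/T = ln(6.0236)/2.78262… = 0.645321… → 0.6453

0.6453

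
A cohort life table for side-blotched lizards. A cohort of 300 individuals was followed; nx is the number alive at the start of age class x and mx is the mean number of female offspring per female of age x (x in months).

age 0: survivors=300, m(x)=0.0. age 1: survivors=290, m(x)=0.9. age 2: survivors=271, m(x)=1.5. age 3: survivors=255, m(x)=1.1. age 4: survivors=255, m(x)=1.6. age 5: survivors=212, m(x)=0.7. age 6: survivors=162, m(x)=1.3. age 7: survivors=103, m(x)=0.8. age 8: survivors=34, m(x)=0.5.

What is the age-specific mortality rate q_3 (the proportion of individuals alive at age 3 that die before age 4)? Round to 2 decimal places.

0.00

lx = nx/n0 = nx/300: 1, 0.96667…, 0.90333…, 0.85, 0.85, 0.70667…, 0.54, 0.34333…, 0.11333…
q_3 = (l_3 − l_4) / l_3 = (0.85 − 0.85) / 0.85
     = 0 / 0.85 = 0 → 0.00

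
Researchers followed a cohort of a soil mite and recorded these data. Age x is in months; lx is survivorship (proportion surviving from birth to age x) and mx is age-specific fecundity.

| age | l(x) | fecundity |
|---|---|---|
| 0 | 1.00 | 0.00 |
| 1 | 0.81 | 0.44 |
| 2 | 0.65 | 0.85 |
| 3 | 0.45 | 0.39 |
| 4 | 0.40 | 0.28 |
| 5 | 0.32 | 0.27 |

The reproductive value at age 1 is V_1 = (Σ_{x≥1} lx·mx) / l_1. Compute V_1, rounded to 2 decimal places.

lx·mx for x ≥ 1: 0.3564, 0.5525, 0.1755, 0.112, 0.0864 → sum = 1.2828
V_1 = 1.2828 / l_1 = 1.2828 / 0.81 = 1.583704… → 1.58

1.58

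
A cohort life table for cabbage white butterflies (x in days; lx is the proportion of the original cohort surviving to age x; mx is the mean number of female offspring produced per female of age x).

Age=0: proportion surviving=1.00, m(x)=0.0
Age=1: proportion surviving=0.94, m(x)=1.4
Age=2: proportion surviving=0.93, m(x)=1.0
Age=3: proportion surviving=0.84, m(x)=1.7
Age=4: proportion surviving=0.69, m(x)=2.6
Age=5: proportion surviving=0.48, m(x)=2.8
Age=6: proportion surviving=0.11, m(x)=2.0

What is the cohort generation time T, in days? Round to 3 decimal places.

lx·mx: 0, 1.316, 0.93, 1.428, 1.794, 1.344, 0.22 → R0 = 7.032
x·lx·mx: 0, 1.316, 1.86, 4.284, 7.176, 6.72, 1.32 → Σ = 22.676
T = 22.676 / 7.032 = 3.224687… → 3.225

3.225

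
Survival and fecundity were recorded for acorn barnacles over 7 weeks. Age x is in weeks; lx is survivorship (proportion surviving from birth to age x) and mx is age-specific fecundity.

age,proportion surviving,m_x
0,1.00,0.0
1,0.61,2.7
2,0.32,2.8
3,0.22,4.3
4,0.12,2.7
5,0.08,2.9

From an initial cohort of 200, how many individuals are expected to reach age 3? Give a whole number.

Expected survivors = N0 · l_3 = 200 × 0.22 = 44 → 44

44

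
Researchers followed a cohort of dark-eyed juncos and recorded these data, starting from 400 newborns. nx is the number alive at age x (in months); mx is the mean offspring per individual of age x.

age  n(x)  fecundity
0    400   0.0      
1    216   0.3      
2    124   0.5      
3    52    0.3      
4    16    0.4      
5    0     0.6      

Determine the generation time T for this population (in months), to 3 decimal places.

1.755

lx = nx/n0 = nx/400: 1, 0.54, 0.31, 0.13, 0.04, 0
lx·mx: 0, 0.162, 0.155, 0.039, 0.016, 0 → R0 = 0.372
x·lx·mx: 0, 0.162, 0.31, 0.117, 0.064, 0 → Σ = 0.653
T = 0.653 / 0.372 = 1.755376… → 1.755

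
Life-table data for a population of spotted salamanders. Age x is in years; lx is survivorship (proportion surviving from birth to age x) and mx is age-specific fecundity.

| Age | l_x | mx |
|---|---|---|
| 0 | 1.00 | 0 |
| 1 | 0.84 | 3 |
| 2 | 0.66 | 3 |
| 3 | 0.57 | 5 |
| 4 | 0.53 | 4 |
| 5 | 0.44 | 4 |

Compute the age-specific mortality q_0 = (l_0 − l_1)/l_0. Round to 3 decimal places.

0.160

q_0 = (l_0 − l_1) / l_0 = (1 − 0.84) / 1
     = 0.16 / 1 = 0.16 → 0.160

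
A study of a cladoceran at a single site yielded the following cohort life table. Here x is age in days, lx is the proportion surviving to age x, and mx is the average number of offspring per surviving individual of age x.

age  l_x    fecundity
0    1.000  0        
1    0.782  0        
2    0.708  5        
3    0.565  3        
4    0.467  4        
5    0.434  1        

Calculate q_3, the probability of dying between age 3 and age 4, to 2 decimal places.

0.17

q_3 = (l_3 − l_4) / l_3 = (0.565 − 0.467) / 0.565
     = 0.098 / 0.565 = 0.173451… → 0.17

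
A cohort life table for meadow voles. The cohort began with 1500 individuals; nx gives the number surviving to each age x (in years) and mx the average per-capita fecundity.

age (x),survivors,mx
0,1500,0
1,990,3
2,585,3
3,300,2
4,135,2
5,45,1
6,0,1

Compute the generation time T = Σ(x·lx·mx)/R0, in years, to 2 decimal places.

1.70

lx = nx/n0 = nx/1500: 1, 0.66, 0.39, 0.2, 0.09, 0.03, 0
lx·mx: 0, 1.98, 1.17, 0.4, 0.18, 0.03, 0 → R0 = 3.76
x·lx·mx: 0, 1.98, 2.34, 1.2, 0.72, 0.15, 0 → Σ = 6.39
T = 6.39 / 3.76 = 1.699468… → 1.70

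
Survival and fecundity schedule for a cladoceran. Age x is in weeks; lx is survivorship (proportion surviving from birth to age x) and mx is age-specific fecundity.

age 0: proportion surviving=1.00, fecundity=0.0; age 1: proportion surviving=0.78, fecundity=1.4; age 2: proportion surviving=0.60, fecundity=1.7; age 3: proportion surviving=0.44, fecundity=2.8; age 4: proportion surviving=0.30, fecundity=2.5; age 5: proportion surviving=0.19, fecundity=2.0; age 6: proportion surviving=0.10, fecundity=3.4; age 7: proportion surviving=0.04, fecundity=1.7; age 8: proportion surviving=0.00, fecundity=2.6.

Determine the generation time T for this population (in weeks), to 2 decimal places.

lx·mx: 0, 1.092, 1.02, 1.232, 0.75, 0.38, 0.34, 0.068, 0 → R0 = 4.882
x·lx·mx: 0, 1.092, 2.04, 3.696, 3, 1.9, 2.04, 0.476, 0 → Σ = 14.244
T = 14.244 / 4.882 = 2.917657… → 2.92

2.92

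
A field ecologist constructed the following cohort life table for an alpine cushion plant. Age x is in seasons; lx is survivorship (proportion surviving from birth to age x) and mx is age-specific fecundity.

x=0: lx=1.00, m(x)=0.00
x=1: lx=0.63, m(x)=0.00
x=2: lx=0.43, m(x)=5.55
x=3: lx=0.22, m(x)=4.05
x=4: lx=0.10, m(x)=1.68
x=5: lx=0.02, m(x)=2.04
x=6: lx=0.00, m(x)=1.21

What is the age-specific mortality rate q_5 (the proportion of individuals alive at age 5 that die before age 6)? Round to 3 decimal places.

q_5 = (l_5 − l_6) / l_5 = (0.02 − 0) / 0.02
     = 0.02 / 0.02 = 1 → 1.000

1.000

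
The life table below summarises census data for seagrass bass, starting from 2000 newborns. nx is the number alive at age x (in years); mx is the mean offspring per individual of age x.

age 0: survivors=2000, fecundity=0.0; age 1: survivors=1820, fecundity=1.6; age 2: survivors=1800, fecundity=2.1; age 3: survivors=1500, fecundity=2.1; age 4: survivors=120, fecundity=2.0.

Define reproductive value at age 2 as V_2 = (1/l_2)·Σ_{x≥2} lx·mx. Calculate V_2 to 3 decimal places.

3.983

lx = nx/n0 = nx/2000: 1, 0.91, 0.9, 0.75, 0.06
lx·mx for x ≥ 2: 1.89, 1.575, 0.12 → sum = 3.585
V_2 = 3.585 / l_2 = 3.585 / 0.9 = 3.983333… → 3.983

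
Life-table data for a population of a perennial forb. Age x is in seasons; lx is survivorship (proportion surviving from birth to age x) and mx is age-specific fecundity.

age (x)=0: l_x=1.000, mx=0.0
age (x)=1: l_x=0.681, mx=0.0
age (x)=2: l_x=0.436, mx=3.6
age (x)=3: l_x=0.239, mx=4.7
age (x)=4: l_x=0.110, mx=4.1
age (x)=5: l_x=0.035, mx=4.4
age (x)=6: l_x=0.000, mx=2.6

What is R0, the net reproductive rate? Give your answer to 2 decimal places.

3.30

lx·mx by age: 0, 0, 1.5696, 1.1233, 0.451, 0.154, 0
R0 = Σ lx·mx = 3.2979 → 3.30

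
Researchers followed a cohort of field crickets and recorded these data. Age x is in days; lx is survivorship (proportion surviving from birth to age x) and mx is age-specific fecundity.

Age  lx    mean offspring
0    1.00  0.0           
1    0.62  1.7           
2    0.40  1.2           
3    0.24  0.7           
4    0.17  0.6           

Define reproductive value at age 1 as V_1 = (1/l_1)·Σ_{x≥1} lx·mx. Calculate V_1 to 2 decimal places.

2.91

lx·mx for x ≥ 1: 1.054, 0.48, 0.168, 0.102 → sum = 1.804
V_1 = 1.804 / l_1 = 1.804 / 0.62 = 2.909677… → 2.91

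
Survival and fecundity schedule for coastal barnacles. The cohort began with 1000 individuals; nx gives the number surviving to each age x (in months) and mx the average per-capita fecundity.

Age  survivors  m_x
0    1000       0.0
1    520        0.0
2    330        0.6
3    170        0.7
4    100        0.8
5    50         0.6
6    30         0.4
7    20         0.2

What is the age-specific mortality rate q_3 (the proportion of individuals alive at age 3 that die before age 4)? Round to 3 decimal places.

0.412

lx = nx/n0 = nx/1000: 1, 0.52, 0.33, 0.17, 0.1, 0.05, 0.03, 0.02
q_3 = (l_3 − l_4) / l_3 = (0.17 − 0.1) / 0.17
     = 0.07 / 0.17 = 0.411765… → 0.412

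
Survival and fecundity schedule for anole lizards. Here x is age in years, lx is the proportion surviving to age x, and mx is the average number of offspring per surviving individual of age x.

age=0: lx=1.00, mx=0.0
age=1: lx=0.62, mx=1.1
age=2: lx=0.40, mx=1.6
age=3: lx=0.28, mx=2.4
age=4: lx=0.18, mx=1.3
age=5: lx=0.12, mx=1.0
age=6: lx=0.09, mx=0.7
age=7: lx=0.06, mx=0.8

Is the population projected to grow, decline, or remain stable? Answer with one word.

R0 = Σ lx·mx = 0 + 0.682 + 0.64 + 0.672 + 0.234 + 0.12 + 0.063 + 0.048 = 2.459
R0 > 1, so the population is growing.

growing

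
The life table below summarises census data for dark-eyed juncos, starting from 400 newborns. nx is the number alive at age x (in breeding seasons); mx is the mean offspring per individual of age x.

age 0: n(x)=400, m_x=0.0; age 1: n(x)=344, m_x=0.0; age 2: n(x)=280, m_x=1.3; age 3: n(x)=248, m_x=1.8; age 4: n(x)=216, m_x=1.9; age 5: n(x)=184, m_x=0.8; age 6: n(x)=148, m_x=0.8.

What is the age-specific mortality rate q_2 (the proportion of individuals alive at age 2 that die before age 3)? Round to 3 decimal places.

lx = nx/n0 = nx/400: 1, 0.86, 0.7, 0.62, 0.54, 0.46, 0.37
q_2 = (l_2 − l_3) / l_2 = (0.7 − 0.62) / 0.7
     = 0.08 / 0.7 = 0.114286… → 0.114

0.114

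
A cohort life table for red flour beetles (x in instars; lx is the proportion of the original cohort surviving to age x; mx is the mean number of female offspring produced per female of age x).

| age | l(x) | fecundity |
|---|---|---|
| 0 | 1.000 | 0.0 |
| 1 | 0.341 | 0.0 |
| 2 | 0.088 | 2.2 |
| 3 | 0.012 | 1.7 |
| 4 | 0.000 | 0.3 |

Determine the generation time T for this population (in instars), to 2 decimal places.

2.10

lx·mx: 0, 0, 0.1936, 0.0204, 0 → R0 = 0.214
x·lx·mx: 0, 0, 0.3872, 0.0612, 0 → Σ = 0.4484
T = 0.4484 / 0.214 = 2.095327… → 2.10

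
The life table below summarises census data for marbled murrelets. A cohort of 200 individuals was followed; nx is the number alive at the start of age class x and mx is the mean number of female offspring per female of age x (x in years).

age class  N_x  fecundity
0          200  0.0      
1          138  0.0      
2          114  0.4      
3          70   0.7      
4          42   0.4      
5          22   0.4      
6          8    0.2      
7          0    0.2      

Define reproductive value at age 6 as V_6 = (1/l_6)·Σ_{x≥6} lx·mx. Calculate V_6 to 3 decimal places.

lx = nx/n0 = nx/200: 1, 0.69, 0.57, 0.35, 0.21, 0.11, 0.04, 0
lx·mx for x ≥ 6: 0.008, 0 → sum = 0.008
V_6 = 0.008 / l_6 = 0.008 / 0.04 = 0.2 → 0.200

0.200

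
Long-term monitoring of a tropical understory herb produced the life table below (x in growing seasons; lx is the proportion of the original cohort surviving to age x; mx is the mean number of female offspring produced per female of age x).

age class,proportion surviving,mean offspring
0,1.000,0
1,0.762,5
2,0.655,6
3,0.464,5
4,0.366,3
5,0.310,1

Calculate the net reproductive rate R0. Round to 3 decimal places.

11.468

lx·mx by age: 0, 3.81, 3.93, 2.32, 1.098, 0.31
R0 = Σ lx·mx = 11.468 → 11.468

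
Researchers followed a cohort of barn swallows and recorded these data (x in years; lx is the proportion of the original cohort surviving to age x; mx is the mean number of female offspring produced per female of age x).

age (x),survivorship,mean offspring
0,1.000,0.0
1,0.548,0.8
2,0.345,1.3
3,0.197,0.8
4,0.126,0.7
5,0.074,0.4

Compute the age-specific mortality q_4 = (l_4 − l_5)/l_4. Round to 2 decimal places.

0.41

q_4 = (l_4 − l_5) / l_4 = (0.126 − 0.074) / 0.126
     = 0.052 / 0.126 = 0.412698… → 0.41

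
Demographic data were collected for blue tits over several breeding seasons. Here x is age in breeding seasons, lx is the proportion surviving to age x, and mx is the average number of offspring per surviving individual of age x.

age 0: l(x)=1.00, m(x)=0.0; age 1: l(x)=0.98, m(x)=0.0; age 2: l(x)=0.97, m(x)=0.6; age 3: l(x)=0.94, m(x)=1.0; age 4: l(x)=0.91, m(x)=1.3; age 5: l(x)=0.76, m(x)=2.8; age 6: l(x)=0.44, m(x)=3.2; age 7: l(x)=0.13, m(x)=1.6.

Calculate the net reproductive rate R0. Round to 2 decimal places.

6.45

lx·mx by age: 0, 0, 0.582, 0.94, 1.183, 2.128, 1.408, 0.208
R0 = Σ lx·mx = 6.449 → 6.45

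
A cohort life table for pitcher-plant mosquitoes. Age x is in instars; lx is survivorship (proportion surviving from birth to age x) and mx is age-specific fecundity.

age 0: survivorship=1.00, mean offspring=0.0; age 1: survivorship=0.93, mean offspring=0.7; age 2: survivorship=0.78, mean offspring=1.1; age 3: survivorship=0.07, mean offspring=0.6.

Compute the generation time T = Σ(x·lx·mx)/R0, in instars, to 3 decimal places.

1.607

lx·mx: 0, 0.651, 0.858, 0.042 → R0 = 1.551
x·lx·mx: 0, 0.651, 1.716, 0.126 → Σ = 2.493
T = 2.493 / 1.551 = 1.60735… → 1.607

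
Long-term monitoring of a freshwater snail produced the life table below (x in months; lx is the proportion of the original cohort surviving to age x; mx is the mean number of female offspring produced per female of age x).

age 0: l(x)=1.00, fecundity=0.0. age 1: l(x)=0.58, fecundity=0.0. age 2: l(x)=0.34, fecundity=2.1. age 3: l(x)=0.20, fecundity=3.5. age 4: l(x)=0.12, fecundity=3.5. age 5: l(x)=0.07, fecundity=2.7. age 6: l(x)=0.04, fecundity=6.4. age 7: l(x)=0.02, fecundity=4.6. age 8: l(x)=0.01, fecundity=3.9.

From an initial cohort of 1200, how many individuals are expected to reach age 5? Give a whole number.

Expected survivors = N0 · l_5 = 1200 × 0.07 = 84 → 84

84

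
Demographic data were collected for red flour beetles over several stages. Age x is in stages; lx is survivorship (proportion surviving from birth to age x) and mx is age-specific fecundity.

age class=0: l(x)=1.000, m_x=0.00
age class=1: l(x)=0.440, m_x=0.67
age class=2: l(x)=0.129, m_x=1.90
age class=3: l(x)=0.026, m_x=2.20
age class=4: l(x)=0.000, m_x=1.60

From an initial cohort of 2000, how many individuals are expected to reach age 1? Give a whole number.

880

Expected survivors = N0 · l_1 = 2000 × 0.440 = 880 → 880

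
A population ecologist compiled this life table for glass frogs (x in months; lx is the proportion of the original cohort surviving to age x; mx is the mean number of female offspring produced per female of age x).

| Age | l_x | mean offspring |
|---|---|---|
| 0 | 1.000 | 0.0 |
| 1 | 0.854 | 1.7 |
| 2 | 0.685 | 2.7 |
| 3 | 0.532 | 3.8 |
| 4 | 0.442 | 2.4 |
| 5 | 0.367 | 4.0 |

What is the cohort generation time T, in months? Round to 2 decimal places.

lx·mx: 0, 1.4518, 1.8495, 2.0216, 1.0608, 1.468 → R0 = 7.8517
x·lx·mx: 0, 1.4518, 3.699, 6.0648, 4.2432, 7.34 → Σ = 22.7988
T = 22.7988 / 7.8517 = 2.903677… → 2.90

2.90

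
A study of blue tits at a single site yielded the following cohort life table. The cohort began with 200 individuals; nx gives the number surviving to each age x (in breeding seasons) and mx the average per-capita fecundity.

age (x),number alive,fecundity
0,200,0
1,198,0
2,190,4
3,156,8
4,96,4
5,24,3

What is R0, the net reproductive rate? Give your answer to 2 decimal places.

12.32

lx = nx/n0 = nx/200: 1, 0.99, 0.95, 0.78, 0.48, 0.12
lx·mx by age: 0, 0, 3.8, 6.24, 1.92, 0.36
R0 = Σ lx·mx = 12.32 → 12.32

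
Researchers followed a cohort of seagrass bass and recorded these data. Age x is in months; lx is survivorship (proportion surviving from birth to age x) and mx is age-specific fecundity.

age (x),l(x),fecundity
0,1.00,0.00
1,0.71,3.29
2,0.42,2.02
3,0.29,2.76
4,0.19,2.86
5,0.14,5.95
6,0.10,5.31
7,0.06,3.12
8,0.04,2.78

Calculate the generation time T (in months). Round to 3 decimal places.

lx·mx: 0, 2.3359, 0.8484, 0.8004, 0.5434, 0.833, 0.531, 0.1872, 0.1112 → R0 = 6.1905
x·lx·mx: 0, 2.3359, 1.6968, 2.4012, 2.1736, 4.165, 3.186, 1.3104, 0.8896 → Σ = 18.1585
T = 18.1585 / 6.1905 = 2.933285… → 2.933

2.933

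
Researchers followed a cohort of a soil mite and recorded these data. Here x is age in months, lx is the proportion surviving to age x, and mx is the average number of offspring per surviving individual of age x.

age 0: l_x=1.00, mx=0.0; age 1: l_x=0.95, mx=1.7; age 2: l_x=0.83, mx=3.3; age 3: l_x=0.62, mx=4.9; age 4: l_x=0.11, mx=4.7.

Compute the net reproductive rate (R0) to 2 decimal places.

7.91

lx·mx by age: 0, 1.615, 2.739, 3.038, 0.517
R0 = Σ lx·mx = 7.909 → 7.91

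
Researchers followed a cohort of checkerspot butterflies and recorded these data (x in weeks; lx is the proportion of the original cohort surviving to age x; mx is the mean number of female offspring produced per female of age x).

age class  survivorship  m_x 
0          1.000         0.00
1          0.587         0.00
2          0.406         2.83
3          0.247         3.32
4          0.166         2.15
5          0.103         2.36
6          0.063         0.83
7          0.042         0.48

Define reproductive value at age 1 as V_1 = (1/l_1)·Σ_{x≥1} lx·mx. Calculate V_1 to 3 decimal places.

4.500

lx·mx for x ≥ 1: 0, 1.14898, 0.82004, 0.3569, 0.24308, 0.05229, 0.02016 → sum = 2.64145
V_1 = 2.64145 / l_1 = 2.64145 / 0.587 = 4.499915… → 4.500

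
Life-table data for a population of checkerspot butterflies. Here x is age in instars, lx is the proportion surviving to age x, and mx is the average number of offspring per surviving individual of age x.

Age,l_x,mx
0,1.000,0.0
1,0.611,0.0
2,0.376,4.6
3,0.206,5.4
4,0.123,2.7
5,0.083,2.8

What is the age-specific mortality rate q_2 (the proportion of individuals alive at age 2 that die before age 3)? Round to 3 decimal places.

0.452

q_2 = (l_2 − l_3) / l_2 = (0.376 − 0.206) / 0.376
     = 0.17 / 0.376 = 0.452128… → 0.452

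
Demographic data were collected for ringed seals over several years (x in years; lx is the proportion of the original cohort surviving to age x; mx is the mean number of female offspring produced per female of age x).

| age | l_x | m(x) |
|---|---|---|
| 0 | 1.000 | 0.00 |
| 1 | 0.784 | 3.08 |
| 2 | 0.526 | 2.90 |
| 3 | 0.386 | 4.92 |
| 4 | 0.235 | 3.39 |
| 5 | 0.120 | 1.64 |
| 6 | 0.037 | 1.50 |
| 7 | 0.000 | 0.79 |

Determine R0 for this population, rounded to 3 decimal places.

6.888

lx·mx by age: 0, 2.41472, 1.5254, 1.89912, 0.79665, 0.1968, 0.0555, 0
R0 = Σ lx·mx = 6.88819 → 6.888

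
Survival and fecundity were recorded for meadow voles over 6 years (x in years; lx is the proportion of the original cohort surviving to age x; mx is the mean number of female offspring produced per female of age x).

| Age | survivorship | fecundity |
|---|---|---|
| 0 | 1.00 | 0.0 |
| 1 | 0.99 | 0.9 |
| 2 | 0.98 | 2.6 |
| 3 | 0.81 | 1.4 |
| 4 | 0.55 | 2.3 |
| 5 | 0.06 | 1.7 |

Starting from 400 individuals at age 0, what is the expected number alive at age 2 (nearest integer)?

392

Expected survivors = N0 · l_2 = 400 × 0.98 = 392 → 392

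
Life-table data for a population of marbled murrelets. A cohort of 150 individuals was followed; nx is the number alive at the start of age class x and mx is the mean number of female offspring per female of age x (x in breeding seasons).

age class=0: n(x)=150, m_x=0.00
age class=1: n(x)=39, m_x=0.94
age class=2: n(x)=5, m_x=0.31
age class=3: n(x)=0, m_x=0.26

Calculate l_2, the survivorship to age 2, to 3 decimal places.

0.033

l_2 = n_2/n_0 = 5/150 = 0.033333… → 0.033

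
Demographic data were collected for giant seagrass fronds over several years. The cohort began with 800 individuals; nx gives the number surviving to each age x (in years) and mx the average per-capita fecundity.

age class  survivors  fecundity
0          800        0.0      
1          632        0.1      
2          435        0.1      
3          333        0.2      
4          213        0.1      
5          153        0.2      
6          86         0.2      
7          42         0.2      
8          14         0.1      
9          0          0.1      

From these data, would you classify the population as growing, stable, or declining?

declining

lx = nx/n0 = nx/800: 1, 0.79, 0.54375, 0.41625, 0.26625, 0.19125, 0.1075, 0.0525, 0.0175, 0
R0 = Σ lx·mx = 0 + 0.079 + 0.054375 + 0.08325 + 0.026625 + 0.03825 + 0.0215 + 0.0105 + 0.00175 + 0 = 0.31525
R0 < 1, so the population is declining.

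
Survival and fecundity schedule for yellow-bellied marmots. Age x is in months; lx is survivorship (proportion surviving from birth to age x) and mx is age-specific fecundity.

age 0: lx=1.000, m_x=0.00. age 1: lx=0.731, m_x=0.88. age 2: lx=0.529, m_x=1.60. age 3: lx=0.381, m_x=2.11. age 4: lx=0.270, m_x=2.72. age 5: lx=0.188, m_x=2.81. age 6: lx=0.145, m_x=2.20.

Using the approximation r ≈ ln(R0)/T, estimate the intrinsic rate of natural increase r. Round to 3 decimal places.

0.429

R0 = Σ lx·mx = 0 + 0.64328 + 0.8464 + 0.80391 + 0.7344 + 0.52828 + 0.319 = 3.87527
Σ x·lx·mx = 12.24081; T = 12.24081/3.87527 = 3.1587…
r ≈ ln(R0)/T = ln(3.87527)/3.1587… = 0.42885… → 0.429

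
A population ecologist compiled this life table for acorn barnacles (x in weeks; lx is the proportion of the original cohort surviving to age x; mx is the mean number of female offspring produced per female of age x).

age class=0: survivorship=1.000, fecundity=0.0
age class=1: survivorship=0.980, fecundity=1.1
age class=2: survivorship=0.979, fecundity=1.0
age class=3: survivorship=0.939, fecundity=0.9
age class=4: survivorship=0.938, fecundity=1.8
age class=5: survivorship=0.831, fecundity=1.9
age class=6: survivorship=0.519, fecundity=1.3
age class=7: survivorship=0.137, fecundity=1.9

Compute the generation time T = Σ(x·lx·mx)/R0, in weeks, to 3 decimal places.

lx·mx: 0, 1.078, 0.979, 0.8451, 1.6884, 1.5789, 0.6747, 0.2603 → R0 = 7.1044
x·lx·mx: 0, 1.078, 1.958, 2.5353, 6.7536, 7.8945, 4.0482, 1.8221 → Σ = 26.0897
T = 26.0897 / 7.1044 = 3.67233… → 3.672

3.672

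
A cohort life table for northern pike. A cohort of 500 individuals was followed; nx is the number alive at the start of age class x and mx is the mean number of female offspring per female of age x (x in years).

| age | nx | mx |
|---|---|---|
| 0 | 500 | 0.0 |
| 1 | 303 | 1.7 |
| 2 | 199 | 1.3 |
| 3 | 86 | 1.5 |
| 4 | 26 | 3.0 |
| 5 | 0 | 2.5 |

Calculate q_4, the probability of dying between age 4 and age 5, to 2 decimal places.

1.00

lx = nx/n0 = nx/500: 1, 0.606, 0.398, 0.172, 0.052, 0
q_4 = (l_4 − l_5) / l_4 = (0.052 − 0) / 0.052
     = 0.052 / 0.052 = 1 → 1.00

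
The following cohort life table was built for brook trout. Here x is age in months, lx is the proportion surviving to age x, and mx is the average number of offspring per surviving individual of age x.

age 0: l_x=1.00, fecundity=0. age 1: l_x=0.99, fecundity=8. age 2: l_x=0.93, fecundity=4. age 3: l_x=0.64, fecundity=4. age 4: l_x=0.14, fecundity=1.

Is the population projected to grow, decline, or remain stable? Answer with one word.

R0 = Σ lx·mx = 0 + 7.92 + 3.72 + 2.56 + 0.14 = 14.34
R0 > 1, so the population is growing.

growing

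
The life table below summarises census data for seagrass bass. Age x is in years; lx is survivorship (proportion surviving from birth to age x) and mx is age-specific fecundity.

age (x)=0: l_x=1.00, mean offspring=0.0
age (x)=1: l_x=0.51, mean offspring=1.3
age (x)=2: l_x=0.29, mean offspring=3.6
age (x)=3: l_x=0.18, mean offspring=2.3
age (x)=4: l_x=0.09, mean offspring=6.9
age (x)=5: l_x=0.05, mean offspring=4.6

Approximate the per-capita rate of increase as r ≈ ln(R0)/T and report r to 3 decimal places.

R0 = Σ lx·mx = 0 + 0.663 + 1.044 + 0.414 + 0.621 + 0.23 = 2.972
Σ x·lx·mx = 7.627; T = 7.627/2.972 = 2.56629…
r ≈ ln(R0)/T = ln(2.972)/2.56629… = 0.42444… → 0.424

0.424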